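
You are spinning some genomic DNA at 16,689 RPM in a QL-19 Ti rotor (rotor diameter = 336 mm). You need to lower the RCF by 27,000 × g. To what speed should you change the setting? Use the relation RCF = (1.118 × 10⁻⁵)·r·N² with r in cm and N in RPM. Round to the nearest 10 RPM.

11610 RPM

r = 336 mm / 2 = 168 mm = 16.8 cm
Current RCF = 1.118 × 10⁻⁵ × 16.8 × (16689)² = 1.118 × 10⁻⁵ × 16.8 × 278,522,721 ≈ 52,313.3 × g
Target RCF = 52,313.3 − 27,000 = 25,313.3 × g
N² = 25,313.3 / (18.7824 × 10⁻⁵) = 134,771,382
N ≈ √134,771,382 ≈ 11,609.1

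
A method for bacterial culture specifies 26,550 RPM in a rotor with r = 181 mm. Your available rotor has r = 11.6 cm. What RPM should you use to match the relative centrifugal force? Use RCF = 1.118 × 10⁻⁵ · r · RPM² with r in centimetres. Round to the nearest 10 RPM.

Original rotor: r = 181 mm = 18.1 cm
RCF_original = 1.118 × 10⁻⁵ × 18.1 × (26550)² = 1.118 × 10⁻⁵ × 18.1 × 704,902,500 ≈ 142,642.7 × g
142,642.7 = 1.118 × 10⁻⁵ × 11.6 × N²
N² = 142,642.7 / (12.9688 × 10⁻⁵) = 1,099,891,278
N ≈ √1,099,891,278 ≈ 33,164.6

33160 RPM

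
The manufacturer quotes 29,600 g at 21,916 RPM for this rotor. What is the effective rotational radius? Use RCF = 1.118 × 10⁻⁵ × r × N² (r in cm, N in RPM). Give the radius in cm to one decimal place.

RCF = 1.118 × 10⁻⁵ × r × N²
29600 = 1.118 × 10⁻⁵ × r × (21916)²
r = 29600 / (1.118 × 10⁻⁵ × 480,311,056) = 29600 / 5369.878 ≈ 5.512 cm

5.5 cm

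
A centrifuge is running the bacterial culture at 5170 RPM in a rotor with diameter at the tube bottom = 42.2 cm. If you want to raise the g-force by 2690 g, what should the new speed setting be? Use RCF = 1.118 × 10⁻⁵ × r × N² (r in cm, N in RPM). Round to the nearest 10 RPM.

r = 42.2 / 2 = 21.1 cm
Current RCF = 1.118 × 10⁻⁵ × 21.1 × (5170)² = 1.118 × 10⁻⁵ × 21.1 × 26,728,900 ≈ 6,305.3 × g
Target RCF = 6,305.3 + 2,690 = 8,995.3 × g
N² = 8,995.3 / (23.5898 × 10⁻⁵) = 38,132,159
N ≈ √38,132,159 ≈ 6,175.1

N₂ ≈ 6180 RPM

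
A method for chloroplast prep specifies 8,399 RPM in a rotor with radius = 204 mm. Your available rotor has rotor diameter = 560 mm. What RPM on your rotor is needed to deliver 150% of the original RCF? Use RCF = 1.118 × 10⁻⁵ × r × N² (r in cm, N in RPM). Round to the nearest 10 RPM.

Original rotor: r = 204 mm = 20.4 cm
RCF_original = 1.118 × 10⁻⁵ × 20.4 × (8399)² = 1.118 × 10⁻⁵ × 20.4 × 70,543,201 ≈ 16,088.9 × g
Target RCF = 1.5 × 16,088.9 ≈ 24,133.3 × g
Your rotor: r = 560 mm / 2 = 280 mm = 28 cm
24,133.3 = 1.118 × 10⁻⁵ × 28 × N²
N² = 24,133.3 / (31.304 × 10⁻⁵) = 77,093,343
N ≈ √77,093,343 ≈ 8,780.3

≈ 8780 RPM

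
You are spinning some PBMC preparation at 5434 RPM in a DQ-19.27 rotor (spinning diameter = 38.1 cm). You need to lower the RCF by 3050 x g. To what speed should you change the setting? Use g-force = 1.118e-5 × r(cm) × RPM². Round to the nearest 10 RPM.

r = 38.1 / 2 = 19.05 cm
Current RCF = 1.118 × 10⁻⁵ × 19.05 × (5434)² = 1.118 × 10⁻⁵ × 19.05 × 29,528,356 ≈ 6,288.9 × g
Target RCF = 6,288.9 − 3,050 = 3,238.9 × g
N² = 3,238.9 / (21.2979 × 10⁻⁵) = 15,207,603
N ≈ √15,207,603 ≈ 3,899.7

N₂ ≈ 3900 RPM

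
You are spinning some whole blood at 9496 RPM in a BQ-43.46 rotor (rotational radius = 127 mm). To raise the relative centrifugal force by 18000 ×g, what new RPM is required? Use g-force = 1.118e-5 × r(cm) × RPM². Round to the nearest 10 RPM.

N₂ ≈ 14730 RPM

r = 127 mm = 12.7 cm
Current RCF = 1.118 × 10⁻⁵ × 12.7 × (9496)² = 1.118 × 10⁻⁵ × 12.7 × 90,174,016 ≈ 12,803.4 × g
Target RCF = 12,803.4 + 18,000 = 30,803.4 × g
N² = 30,803.4 / (14.1986 × 10⁻⁵) = 216,946,741
N ≈ √216,946,741 ≈ 14,729.1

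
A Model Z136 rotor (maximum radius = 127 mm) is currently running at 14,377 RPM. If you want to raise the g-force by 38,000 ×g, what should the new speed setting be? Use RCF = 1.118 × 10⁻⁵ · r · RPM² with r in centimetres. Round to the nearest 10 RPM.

r = 127 mm = 12.7 cm
Current RCF = 1.118 × 10⁻⁵ × 12.7 × (14377)² = 1.118 × 10⁻⁵ × 12.7 × 206,698,129 ≈ 29,348.2 × g
Target RCF = 29,348.2 + 38,000 = 67,348.2 × g
N² = 67,348.2 / (14.1986 × 10⁻⁵) = 474,329,864
N ≈ √474,329,864 ≈ 21,779.1

21780 RPM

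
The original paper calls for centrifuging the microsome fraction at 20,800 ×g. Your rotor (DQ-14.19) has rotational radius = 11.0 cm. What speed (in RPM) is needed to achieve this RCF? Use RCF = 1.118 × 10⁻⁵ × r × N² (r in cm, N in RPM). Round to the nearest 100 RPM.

RCF = 1.118 × 10⁻⁵ × r × N²
20,800 = 1.118 × 10⁻⁵ × 11 × N²
N² = 20,800 / (12.298 × 10⁻⁵) = 169,133,192
N ≈ √169,133,192 ≈ 13,005.1

13000 RPM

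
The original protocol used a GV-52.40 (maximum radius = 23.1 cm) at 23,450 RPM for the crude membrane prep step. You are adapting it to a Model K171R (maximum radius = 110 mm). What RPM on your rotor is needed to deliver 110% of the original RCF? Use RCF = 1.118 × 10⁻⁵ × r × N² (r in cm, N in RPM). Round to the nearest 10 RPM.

RCF = 1.118 × 10⁻⁵ × r × N²
RCF_original = 1.118 × 10⁻⁵ × 23.1 × (23450)² = 1.118 × 10⁻⁵ × 23.1 × 549,902,500 ≈ 142,016.7 × g
Target RCF = 1.1 × 142,016.7 ≈ 156,218.4 × g
Your rotor: r = 110 mm = 11.0 cm
156,218.4 = 1.118 × 10⁻⁵ × 11 × N²
N² = 156,218.4 / (12.298 × 10⁻⁵) = 1,270,274,841
N ≈ √1,270,274,841 ≈ 35,640.9

35640 RPM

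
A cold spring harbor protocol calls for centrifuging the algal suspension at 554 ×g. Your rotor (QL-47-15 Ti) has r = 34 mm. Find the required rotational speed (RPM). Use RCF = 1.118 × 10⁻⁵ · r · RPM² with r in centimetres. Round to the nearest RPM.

r = 34 mm = 3.4 cm
554 = 1.118 × 10⁻⁵ × 3.4 × N²
N² = 554 / (3.8012 × 10⁻⁵) = 14,574,345
N ≈ √14,574,345 ≈ 3,817.6

≈ 3818 RPM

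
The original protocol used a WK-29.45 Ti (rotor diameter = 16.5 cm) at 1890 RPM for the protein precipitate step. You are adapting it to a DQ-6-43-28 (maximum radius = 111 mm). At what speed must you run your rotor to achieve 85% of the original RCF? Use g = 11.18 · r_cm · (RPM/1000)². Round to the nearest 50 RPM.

1500 RPM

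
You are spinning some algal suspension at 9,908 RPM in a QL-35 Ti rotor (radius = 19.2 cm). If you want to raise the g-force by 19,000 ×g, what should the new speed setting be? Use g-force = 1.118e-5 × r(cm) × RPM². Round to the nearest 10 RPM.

Current RCF = 1.118 × 10⁻⁵ × 19.2 × (9908)² = 1.118 × 10⁻⁵ × 19.2 × 98,168,464 ≈ 21,072.4 × g
Target RCF = 21,072.4 + 19,000 = 40,072.4 × g
N² = 40,072.4 / (21.4656 × 10⁻⁵) = 186,681,947
N ≈ √186,681,947 ≈ 13,663.2

≈ 13660 RPM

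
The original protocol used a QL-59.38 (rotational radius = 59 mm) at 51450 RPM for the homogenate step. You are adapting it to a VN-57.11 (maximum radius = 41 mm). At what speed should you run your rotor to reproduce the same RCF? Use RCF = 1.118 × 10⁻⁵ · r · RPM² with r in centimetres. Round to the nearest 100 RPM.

≈ 61700 RPM

Original rotor: r = 59 mm = 5.9 cm
RCF_original = 1.118 × 10⁻⁵ × 5.9 × (51450)² = 1.118 × 10⁻⁵ × 5.9 × 2,647,102,500 ≈ 174,608.2 × g
Your rotor: r = 41 mm = 4.1 cm
174,608.2 = 1.118 × 10⁻⁵ × 4.1 × N²
N² = 174,608.2 / (4.5838 × 10⁻⁵) = 3,809,245,604
N ≈ √3,809,245,604 ≈ 61,719.1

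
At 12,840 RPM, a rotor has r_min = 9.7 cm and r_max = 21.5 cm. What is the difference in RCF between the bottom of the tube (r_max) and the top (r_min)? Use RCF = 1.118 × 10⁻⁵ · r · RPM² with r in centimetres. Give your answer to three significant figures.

21700 g

RCF_max = 1.118 × 10⁻⁵ × 21.5 × (12840)² = 1.118 × 10⁻⁵ × 21.5 × 164,865,600 ≈ 39,628.7 × g
RCF_min = 1.118 × 10⁻⁵ × 9.7 × (12840)² = 1.118 × 10⁻⁵ × 9.7 × 164,865,600 ≈ 17,879 × g
ΔRCF = 39,628.7 − 17,879 = 21,749.7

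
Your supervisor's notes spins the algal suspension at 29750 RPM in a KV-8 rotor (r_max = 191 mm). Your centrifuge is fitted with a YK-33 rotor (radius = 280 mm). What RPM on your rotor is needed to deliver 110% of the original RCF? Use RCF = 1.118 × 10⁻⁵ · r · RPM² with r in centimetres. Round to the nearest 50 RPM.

25750 RPM

Original rotor: r = 191 mm = 19.1 cm
RCF = 1.118 × 10⁻⁵ × r × N²
RCF_original = 1.118 × 10⁻⁵ × 19.1 × (29750)² = 1.118 × 10⁻⁵ × 19.1 × 885,062,500 ≈ 188,994.5 × g
Target RCF = 1.1 × 188,994.5 ≈ 207,894 × g
Your rotor: r = 280 mm = 28.0 cm
207,894 = 1.118 × 10⁻⁵ × 28 × N²
N² = 207,894 / (31.304 × 10⁻⁵) = 664,113,212
N ≈ √664,113,212 ≈ 25,770.4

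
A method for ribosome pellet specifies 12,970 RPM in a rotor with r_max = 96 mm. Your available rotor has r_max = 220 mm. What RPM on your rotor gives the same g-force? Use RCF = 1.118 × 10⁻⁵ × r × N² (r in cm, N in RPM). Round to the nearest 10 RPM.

Original rotor: r = 96 mm = 9.6 cm
RCF_original = 1.118 × 10⁻⁵ × 9.6 × (12970)² = 1.118 × 10⁻⁵ × 9.6 × 168,220,900 ≈ 18,054.8 × g
Your rotor: r = 220 mm = 22.0 cm
18,054.8 = 1.118 × 10⁻⁵ × 22 × N²
N² = 18,054.8 / (24.596 × 10⁻⁵) = 73,405,432
N ≈ √73,405,432 ≈ 8,567.7

≈ 8570 RPM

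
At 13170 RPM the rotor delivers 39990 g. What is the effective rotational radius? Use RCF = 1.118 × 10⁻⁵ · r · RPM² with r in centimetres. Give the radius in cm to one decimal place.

20.6 cm

RCF = 1.118 × 10⁻⁵ × r × N²
39990 = 1.118 × 10⁻⁵ × r × (13170)²
r = 39990 / (1.118 × 10⁻⁵ × 173,448,900) = 39990 / 1939.159 ≈ 20.622 cm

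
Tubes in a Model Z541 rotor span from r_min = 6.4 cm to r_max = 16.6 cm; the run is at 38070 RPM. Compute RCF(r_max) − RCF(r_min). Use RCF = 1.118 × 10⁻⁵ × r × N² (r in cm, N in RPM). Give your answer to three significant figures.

RCF_max = 1.118 × 10⁻⁵ × 16.6 × (38070)² = 1.118 × 10⁻⁵ × 16.6 × 1,449,324,900 ≈ 268,977.3 × g
RCF_min = 1.118 × 10⁻⁵ × 6.4 × (38070)² = 1.118 × 10⁻⁵ × 6.4 × 1,449,324,900 ≈ 103,702.1 × g
ΔRCF = 268,977.3 − 103,702.1 = 165,275.2

≈ 165000 × g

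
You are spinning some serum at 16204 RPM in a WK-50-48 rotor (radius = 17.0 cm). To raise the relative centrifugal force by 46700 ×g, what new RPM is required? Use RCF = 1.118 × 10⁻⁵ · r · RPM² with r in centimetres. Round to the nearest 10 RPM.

≈ 22550 RPM

Current RCF = 1.118 × 10⁻⁵ × 17 × (16204)² = 1.118 × 10⁻⁵ × 17 × 262,569,616 ≈ 49,904 × g
Target RCF = 49,904 + 46,700 = 96,604 × g
N² = 96,604 / (19.006 × 10⁻⁵) = 508,281,595
N ≈ √508,281,595 ≈ 22,545.1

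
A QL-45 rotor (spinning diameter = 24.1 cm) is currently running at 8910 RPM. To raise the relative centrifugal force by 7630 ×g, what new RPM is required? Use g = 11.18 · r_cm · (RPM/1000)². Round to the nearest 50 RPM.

r = 24.1 / 2 = 12.05 cm
Current RCF = 11.18 × 12.05 × (8.91)² = 11.18 × 12.05 × 79.3881 ≈ 10,695.1 × g
Target RCF = 10,695.1 + 7,630 = 18,325.1 × g
(N/1000)² = 18,325.1 / 134.719 = 136.0246
N = 1000 × √136.0246 ≈ 11,663.0

N₂ ≈ 11650 RPM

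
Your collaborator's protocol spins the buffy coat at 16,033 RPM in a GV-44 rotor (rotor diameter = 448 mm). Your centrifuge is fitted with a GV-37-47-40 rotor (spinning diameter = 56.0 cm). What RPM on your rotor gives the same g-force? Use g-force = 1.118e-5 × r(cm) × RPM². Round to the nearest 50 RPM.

14350 RPM

Original rotor: r = 448 mm / 2 = 224 mm = 22.4 cm
RCF = 1.118 × 10⁻⁵ × r × N²
RCF_original = 1.118 × 10⁻⁵ × 22.4 × (16033)² = 1.118 × 10⁻⁵ × 22.4 × 257,057,089 ≈ 64,375.3 × g
Your rotor: r = 56.0 / 2 = 28 cm
64,375.3 = 1.118 × 10⁻⁵ × 28 × N²
N² = 64,375.3 / (31.304 × 10⁻⁵) = 205,645,604
N ≈ √205,645,604 ≈ 14,340.3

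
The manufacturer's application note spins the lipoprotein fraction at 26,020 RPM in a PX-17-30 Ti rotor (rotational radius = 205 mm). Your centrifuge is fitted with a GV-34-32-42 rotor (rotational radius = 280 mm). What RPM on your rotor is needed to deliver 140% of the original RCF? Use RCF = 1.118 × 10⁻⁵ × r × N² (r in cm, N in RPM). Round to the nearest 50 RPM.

Original rotor: r = 205 mm = 20.5 cm
RCF = 1.118 × 10⁻⁵ × r × N²
RCF_original = 1.118 × 10⁻⁵ × 20.5 × (26020)² = 1.118 × 10⁻⁵ × 20.5 × 677,040,400 ≈ 155,170.9 × g
Target RCF = 1.4 × 155,170.9 ≈ 217,239.3 × g
Your rotor: r = 280 mm = 28.0 cm
217,239.3 = 1.118 × 10⁻⁵ × 28 × N²
N² = 217,239.3 / (31.304 × 10⁻⁵) = 693,966,586
N ≈ √693,966,586 ≈ 26,343.2

≈ 26350 RPM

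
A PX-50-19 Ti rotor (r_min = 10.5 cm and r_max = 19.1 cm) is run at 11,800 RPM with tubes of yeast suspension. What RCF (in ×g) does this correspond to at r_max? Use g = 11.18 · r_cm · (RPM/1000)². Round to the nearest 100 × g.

29700 ×g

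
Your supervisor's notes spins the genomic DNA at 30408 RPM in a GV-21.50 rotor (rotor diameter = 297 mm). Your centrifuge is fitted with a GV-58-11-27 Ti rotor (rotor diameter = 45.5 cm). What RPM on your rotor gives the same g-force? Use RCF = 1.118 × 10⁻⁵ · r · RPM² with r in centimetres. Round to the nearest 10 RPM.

Original rotor: r = 297 mm / 2 = 148.5 mm = 14.85 cm
RCF_original = 1.118 × 10⁻⁵ × 14.85 × (30408)² = 1.118 × 10⁻⁵ × 14.85 × 924,646,464 ≈ 153,512.6 × g
Your rotor: r = 45.5 / 2 = 22.75 cm
153,512.6 = 1.118 × 10⁻⁵ × 22.75 × N²
N² = 153,512.6 / (25.4345 × 10⁻⁵) = 603,560,518
N ≈ √603,560,518 ≈ 24,567.5

24570 RPM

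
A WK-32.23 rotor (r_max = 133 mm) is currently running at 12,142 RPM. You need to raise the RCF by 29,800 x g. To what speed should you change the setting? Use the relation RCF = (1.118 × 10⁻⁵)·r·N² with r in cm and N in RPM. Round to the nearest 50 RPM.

r = 133 mm = 13.3 cm
Current RCF = 1.118 × 10⁻⁵ × 13.3 × (12142)² = 1.118 × 10⁻⁵ × 13.3 × 147,428,164 ≈ 21,921.7 × g
Target RCF = 21,921.7 + 29,800 = 51,721.7 × g
N² = 51,721.7 / (14.8694 × 10⁻⁵) = 347,839,859
N ≈ √347,839,859 ≈ 18,650.5

≈ 18650 RPM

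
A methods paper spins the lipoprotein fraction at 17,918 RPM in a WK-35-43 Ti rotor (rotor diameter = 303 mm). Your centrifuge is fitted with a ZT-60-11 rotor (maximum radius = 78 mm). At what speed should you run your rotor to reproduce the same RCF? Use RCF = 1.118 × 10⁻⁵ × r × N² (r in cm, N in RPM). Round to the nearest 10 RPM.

≈ 24970 RPM

Original rotor: r = 303 mm / 2 = 151.5 mm = 15.15 cm
RCF_original = 1.118 × 10⁻⁵ × 15.15 × (17918)² = 1.118 × 10⁻⁵ × 15.15 × 321,054,724 ≈ 54,379.3 × g
Your rotor: r = 78 mm = 7.8 cm
54,379.3 = 1.118 × 10⁻⁵ × 7.8 × N²
N² = 54,379.3 / (8.7204 × 10⁻⁵) = 623,587,221
N ≈ √623,587,221 ≈ 24,971.7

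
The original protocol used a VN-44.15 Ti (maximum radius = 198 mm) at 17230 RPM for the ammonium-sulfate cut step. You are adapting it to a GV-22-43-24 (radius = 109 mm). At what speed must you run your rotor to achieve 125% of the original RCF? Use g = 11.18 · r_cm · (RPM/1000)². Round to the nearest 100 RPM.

26000 RPM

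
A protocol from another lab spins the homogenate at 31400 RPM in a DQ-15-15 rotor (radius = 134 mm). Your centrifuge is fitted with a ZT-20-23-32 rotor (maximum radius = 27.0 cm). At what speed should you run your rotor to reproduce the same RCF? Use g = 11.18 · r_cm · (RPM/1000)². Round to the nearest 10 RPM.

22120 RPM

Original rotor: r = 134 mm = 13.4 cm
RCF_original = 11.18 × 13.4 × (31.4)² = 11.18 × 13.4 × 985.96 ≈ 147,708.6 × g
147,708.6 = 11.18 × 27 × (N/1000)²
(N/1000)² = 147,708.6 / 301.86 = 489.3282
N = 1000 × √489.3282 ≈ 22,120.8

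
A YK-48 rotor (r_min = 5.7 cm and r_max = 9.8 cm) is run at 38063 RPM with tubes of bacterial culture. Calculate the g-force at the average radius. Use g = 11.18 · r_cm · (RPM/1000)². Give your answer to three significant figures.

126000 × g

r_avg = (5.7 + 9.8) / 2 = 7.75 cm
RCF = 11.18 × 7.75 × (38.063)² = 11.18 × 7.75 × 1,448.791969 ≈ 125,530.6 × g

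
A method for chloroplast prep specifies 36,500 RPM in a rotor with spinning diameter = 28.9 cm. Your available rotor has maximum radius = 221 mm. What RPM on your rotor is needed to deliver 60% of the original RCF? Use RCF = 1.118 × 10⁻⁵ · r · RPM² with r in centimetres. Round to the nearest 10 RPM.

Original rotor: r = 28.9 / 2 = 14.45 cm
RCF_original = 1.118 × 10⁻⁵ × 14.45 × (36500)² = 1.118 × 10⁻⁵ × 14.45 × 1,332,250,000 ≈ 215,226.3 × g
Target RCF = 0.6 × 215,226.3 ≈ 129,135.8 × g
Your rotor: r = 221 mm = 22.1 cm
129,135.8 = 1.118 × 10⁻⁵ × 22.1 × N²
N² = 129,135.8 / (24.7078 × 10⁻⁵) = 522,651,956
N ≈ √522,651,956 ≈ 22,861.6

22860 RPM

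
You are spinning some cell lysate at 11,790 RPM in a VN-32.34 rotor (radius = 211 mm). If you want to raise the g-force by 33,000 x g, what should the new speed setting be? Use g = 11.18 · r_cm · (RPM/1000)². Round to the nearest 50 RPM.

r = 211 mm = 21.1 cm
Current RCF = 11.18 × 21.1 × (11.79)² = 11.18 × 21.1 × 139.0041 ≈ 32,790.8 × g
Target RCF = 32,790.8 + 33,000 = 65,790.8 × g
(N/1000)² = 65,790.8 / 235.898 = 278.8951
N = 1000 × √278.8951 ≈ 16,700.2

N₂ ≈ 16700 RPM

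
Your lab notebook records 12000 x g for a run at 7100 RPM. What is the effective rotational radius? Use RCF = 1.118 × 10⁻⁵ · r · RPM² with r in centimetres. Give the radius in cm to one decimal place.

21.3 cm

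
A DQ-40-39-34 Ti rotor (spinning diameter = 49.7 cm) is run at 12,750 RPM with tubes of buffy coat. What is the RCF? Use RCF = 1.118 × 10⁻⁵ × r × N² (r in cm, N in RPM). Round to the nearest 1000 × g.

r = 49.7 / 2 = 24.85 cm
RCF = 1.118 × 10⁻⁵ × 24.85 × (12750)² = 1.118 × 10⁻⁵ × 24.85 × 162,562,500 ≈ 45,163.6 × g

≈ 45000 ×g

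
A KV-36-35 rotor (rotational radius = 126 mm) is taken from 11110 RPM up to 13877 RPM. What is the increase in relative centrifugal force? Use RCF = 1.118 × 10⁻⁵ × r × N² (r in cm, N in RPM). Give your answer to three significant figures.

≈ 9740 g

r = 126 mm = 12.6 cm
RCF₁ = 1.118 × 10⁻⁵ × 12.6 × (11110)² = 1.118 × 10⁻⁵ × 12.6 × 123,432,100 ≈ 17,387.6 × g
RCF₂ = 1.118 × 10⁻⁵ × 12.6 × (13877)² = 1.118 × 10⁻⁵ × 12.6 × 192,571,129 ≈ 27,127.1 × g
Increase = 27,127.1 − 17,387.6 = 9,739.5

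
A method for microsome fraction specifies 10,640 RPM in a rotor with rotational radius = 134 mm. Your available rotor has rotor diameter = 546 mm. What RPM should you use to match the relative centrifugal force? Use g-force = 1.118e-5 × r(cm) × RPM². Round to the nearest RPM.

≈ 7454 RPM

Original rotor: r = 134 mm = 13.4 cm
RCF = 1.118 × 10⁻⁵ × r × N²
RCF_original = 1.118 × 10⁻⁵ × 13.4 × (10640)² = 1.118 × 10⁻⁵ × 13.4 × 113,209,600 ≈ 16,960.2 × g
Your rotor: r = 546 mm / 2 = 273 mm = 27.3 cm
16,960.2 = 1.118 × 10⁻⁵ × 27.3 × N²
N² = 16,960.2 / (30.5214 × 10⁻⁵) = 55,568,224
N ≈ √55,568,224 ≈ 7,454.4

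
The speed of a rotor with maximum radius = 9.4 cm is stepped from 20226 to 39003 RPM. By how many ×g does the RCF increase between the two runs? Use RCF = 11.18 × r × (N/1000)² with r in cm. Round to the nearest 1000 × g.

RCF₁ = 11.18 × 9.4 × (20.226)² = 11.18 × 9.4 × 409.091076 ≈ 42,992.2 × g
RCF₂ = 11.18 × 9.4 × (39.003)² = 11.18 × 9.4 × 1,521.234009 ≈ 159,869.5 × g
Increase = 159,869.5 − 42,992.2 = 116,877.3

117000 ×g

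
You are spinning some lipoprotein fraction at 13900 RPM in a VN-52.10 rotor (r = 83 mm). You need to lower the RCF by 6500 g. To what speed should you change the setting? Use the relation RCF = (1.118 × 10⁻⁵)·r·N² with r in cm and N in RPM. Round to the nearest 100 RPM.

r = 83 mm = 8.3 cm
Current RCF = 1.118 × 10⁻⁵ × 8.3 × (13900)² = 1.118 × 10⁻⁵ × 8.3 × 193,210,000 ≈ 17,928.7 × g
Target RCF = 17,928.7 − 6,500 = 11,428.7 × g
N² = 11,428.7 / (9.2794 × 10⁻⁵) = 123,162,058
N ≈ √123,162,058 ≈ 11,097.8

11100 RPM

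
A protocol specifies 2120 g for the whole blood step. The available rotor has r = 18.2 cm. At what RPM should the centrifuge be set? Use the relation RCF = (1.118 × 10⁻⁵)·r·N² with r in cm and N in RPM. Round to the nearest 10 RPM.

2,120 = 1.118 × 10⁻⁵ × 18.2 × N²
N² = 2,120 / (20.3476 × 10⁻⁵) = 10,418,919
N ≈ √10,418,919 ≈ 3,227.8

3230 RPM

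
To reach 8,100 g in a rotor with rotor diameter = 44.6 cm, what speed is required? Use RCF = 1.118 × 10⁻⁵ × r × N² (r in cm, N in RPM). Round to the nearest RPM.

r = 44.6 / 2 = 22.3 cm
8,100 = 1.118 × 10⁻⁵ × 22.3 × N²
N² = 8,100 / (24.9314 × 10⁻⁵) = 32,489,150
N ≈ √32,489,150 ≈ 5,699.9

N ≈ 5700 RPM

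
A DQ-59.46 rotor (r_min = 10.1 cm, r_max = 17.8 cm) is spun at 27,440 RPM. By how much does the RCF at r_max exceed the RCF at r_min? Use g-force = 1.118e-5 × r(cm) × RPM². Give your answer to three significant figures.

64800 g

RCF_max = 1.118 × 10⁻⁵ × 17.8 × (27440)² = 1.118 × 10⁻⁵ × 17.8 × 752,953,600 ≈ 149,840.8 × g
RCF_min = 1.118 × 10⁻⁵ × 10.1 × (27440)² = 1.118 × 10⁻⁵ × 10.1 × 752,953,600 ≈ 85,022 × g
ΔRCF = 149,840.8 − 85,022 = 64,818.8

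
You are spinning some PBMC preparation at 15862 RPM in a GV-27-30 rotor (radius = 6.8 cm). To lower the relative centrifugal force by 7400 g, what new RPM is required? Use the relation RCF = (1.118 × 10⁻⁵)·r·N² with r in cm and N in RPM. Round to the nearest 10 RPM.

≈ 12420 RPM

Current RCF = 1.118 × 10⁻⁵ × 6.8 × (15862)² = 1.118 × 10⁻⁵ × 6.8 × 251,603,044 ≈ 19,127.9 × g
Target RCF = 19,127.9 − 7,400 = 11,727.9 × g
N² = 11,727.9 / (7.6024 × 10⁻⁵) = 154,265,758
N ≈ √154,265,758 ≈ 12,420.4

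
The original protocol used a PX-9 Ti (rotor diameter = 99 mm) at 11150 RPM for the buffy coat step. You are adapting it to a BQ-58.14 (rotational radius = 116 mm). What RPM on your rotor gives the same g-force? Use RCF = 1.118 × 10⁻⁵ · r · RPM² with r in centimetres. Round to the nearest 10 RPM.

Original rotor: r = 99 mm / 2 = 49.5 mm = 4.95 cm
RCF = 1.118 × 10⁻⁵ × r × N²
RCF_original = 1.118 × 10⁻⁵ × 4.95 × (11150)² = 1.118 × 10⁻⁵ × 4.95 × 124,322,500 ≈ 6,880.1 × g
Your rotor: r = 116 mm = 11.6 cm
6,880.1 = 1.118 × 10⁻⁵ × 11.6 × N²
N² = 6,880.1 / (12.9688 × 10⁻⁵) = 53,051,169
N ≈ √53,051,169 ≈ 7,283.6

≈ 7280 RPM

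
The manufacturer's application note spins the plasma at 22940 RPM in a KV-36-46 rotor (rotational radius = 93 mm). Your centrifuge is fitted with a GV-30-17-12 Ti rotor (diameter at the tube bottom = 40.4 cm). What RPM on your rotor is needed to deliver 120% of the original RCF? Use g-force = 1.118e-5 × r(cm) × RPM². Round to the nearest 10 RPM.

≈ 17050 RPM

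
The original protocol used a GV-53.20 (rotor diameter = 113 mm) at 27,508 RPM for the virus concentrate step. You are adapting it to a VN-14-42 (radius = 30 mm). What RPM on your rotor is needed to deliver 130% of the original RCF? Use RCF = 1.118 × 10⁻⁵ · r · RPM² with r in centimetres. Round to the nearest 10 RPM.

≈ 43040 RPM

Original rotor: r = 113 mm / 2 = 56.5 mm = 5.65 cm
RCF = 1.118 × 10⁻⁵ × r × N²
RCF_original = 1.118 × 10⁻⁵ × 5.65 × (27508)² = 1.118 × 10⁻⁵ × 5.65 × 756,690,064 ≈ 47,797.8 × g
Target RCF = 1.3 × 47,797.8 ≈ 62,137.1 × g
Your rotor: r = 30 mm = 3.0 cm
62,137.1 = 1.118 × 10⁻⁵ × 3 × N²
N² = 62,137.1 / (3.354 × 10⁻⁵) = 1,852,626,714
N ≈ √1,852,626,714 ≈ 43,042.2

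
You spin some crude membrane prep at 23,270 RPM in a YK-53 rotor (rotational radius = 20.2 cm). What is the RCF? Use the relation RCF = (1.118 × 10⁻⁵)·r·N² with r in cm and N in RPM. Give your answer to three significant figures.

122000 × g

RCF = 1.118 × 10⁻⁵ × r × N²
RCF = 1.118 × 10⁻⁵ × 20.2 × (23270)² = 1.118 × 10⁻⁵ × 20.2 × 541,492,900 ≈ 122,288.6 × g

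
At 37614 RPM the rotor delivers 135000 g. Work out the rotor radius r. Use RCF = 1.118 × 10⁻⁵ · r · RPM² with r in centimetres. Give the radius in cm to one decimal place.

135000 = 1.118 × 10⁻⁵ × r × (37614)²
r = 135000 / (1.118 × 10⁻⁵ × 1,414,812,996) = 135000 / 15817.61 ≈ 8.535 cm

≈ 8.5 cm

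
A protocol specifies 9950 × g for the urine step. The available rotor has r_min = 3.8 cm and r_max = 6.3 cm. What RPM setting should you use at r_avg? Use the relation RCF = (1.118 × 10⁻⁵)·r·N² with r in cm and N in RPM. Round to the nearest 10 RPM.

≈ 13280 RPM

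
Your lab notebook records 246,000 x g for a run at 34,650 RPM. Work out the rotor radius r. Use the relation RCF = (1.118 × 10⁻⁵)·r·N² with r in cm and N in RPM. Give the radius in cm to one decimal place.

18.3 cm

RCF = 1.118 × 10⁻⁵ × r × N²
246000 = 1.118 × 10⁻⁵ × r × (34650)²
r = 246000 / (1.118 × 10⁻⁵ × 1,200,622,500) = 246000 / 13422.96 ≈ 18.327 cm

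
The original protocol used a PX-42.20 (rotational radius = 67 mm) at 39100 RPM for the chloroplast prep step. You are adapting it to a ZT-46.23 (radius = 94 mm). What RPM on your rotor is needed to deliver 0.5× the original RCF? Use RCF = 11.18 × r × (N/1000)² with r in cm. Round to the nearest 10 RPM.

Original rotor: r = 67 mm = 6.7 cm
RCF_original = 11.18 × 6.7 × (39.1)² = 11.18 × 6.7 × 1,528.81 ≈ 114,517 × g
Target RCF = 0.5 × 114,517 ≈ 57,258.5 × g
Your rotor: r = 94 mm = 9.4 cm
57,258.5 = 11.18 × 9.4 × (N/1000)²
(N/1000)² = 57,258.5 / 105.092 = 544.8417
N = 1000 × √544.8417 ≈ 23,341.8

≈ 23340 RPM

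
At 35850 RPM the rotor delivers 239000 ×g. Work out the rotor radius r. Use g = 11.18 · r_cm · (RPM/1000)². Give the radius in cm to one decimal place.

RCF = 11.18 × r × (N/1000)²
239000 = 11.18 × r × (35.85)²
r = 239000 / (11.18 × 1285.2225) = 239000 / 14368.79 ≈ 16.633 cm

r ≈ 16.6 cm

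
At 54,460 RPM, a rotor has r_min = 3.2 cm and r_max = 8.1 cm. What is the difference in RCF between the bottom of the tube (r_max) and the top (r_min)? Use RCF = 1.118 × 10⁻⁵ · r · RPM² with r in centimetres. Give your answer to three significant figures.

RCF_max = 1.118 × 10⁻⁵ × 8.1 × (54460)² = 1.118 × 10⁻⁵ × 8.1 × 2,965,891,600 ≈ 268,585.2 × g
RCF_min = 1.118 × 10⁻⁵ × 3.2 × (54460)² = 1.118 × 10⁻⁵ × 3.2 × 2,965,891,600 ≈ 106,107.7 × g
ΔRCF = 268,585.2 − 106,107.7 = 162,477.5

≈ 162000 ×g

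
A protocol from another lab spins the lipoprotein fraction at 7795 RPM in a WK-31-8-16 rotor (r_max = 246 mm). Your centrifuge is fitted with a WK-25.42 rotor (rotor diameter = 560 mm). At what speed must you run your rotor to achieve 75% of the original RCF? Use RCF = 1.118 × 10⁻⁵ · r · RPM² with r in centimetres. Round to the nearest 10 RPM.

Original rotor: r = 246 mm = 24.6 cm
RCF_original = 1.118 × 10⁻⁵ × 24.6 × (7795)² = 1.118 × 10⁻⁵ × 24.6 × 60,762,025 ≈ 16,711.3 × g
Target RCF = 0.75 × 16,711.3 ≈ 12,533.5 × g
Your rotor: r = 560 mm / 2 = 280 mm = 28 cm
12,533.5 = 1.118 × 10⁻⁵ × 28 × N²
N² = 12,533.5 / (31.304 × 10⁻⁵) = 40,038,014
N ≈ √40,038,014 ≈ 6,327.6

≈ 6330 RPM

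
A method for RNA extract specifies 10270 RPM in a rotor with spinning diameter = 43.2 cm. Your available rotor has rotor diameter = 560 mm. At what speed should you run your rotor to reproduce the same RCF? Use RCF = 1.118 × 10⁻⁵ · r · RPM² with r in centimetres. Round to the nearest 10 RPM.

9020 RPM

Original rotor: r = 43.2 / 2 = 21.6 cm
RCF_original = 1.118 × 10⁻⁵ × 21.6 × (10270)² = 1.118 × 10⁻⁵ × 21.6 × 105,472,900 ≈ 25,470.4 × g
Your rotor: r = 560 mm / 2 = 280 mm = 28 cm
25,470.4 = 1.118 × 10⁻⁵ × 28 × N²
N² = 25,470.4 / (31.304 × 10⁻⁵) = 81,364,682
N ≈ √81,364,682 ≈ 9,020.2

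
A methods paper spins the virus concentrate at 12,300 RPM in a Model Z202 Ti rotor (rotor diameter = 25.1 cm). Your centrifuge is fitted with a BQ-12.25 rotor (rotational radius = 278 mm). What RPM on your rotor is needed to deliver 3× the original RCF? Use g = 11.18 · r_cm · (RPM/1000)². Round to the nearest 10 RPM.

Original rotor: r = 25.1 / 2 = 12.55 cm
RCF_original = 11.18 × 12.55 × (12.3)² = 11.18 × 12.55 × 151.29 ≈ 21,227.3 × g
Target RCF = 3 × 21,227.3 ≈ 63,681.9 × g
Your rotor: r = 278 mm = 27.8 cm
63,681.9 = 11.18 × 27.8 × (N/1000)²
(N/1000)² = 63,681.9 / 310.804 = 204.8941
N = 1000 × √204.8941 ≈ 14,314.1

14310 RPM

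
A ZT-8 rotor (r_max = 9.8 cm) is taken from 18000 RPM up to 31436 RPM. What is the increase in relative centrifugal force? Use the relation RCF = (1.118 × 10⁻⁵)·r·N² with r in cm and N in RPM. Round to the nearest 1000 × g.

73000 ×g

RCF₁ = 1.118 × 10⁻⁵ × 9.8 × (18000)² = 1.118 × 10⁻⁵ × 9.8 × 324,000,000 ≈ 35,498.7 × g
RCF₂ = 1.118 × 10⁻⁵ × 9.8 × (31436)² = 1.118 × 10⁻⁵ × 9.8 × 988,222,096 ≈ 108,273.6 × g
Increase = 108,273.6 − 35,498.7 = 72,774.9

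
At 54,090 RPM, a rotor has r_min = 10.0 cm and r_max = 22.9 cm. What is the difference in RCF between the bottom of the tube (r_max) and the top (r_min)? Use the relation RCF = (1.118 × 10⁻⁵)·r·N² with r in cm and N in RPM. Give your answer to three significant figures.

RCF_max = 1.118 × 10⁻⁵ × 22.9 × (54090)² = 1.118 × 10⁻⁵ × 22.9 × 2,925,728,100 ≈ 749,050.8 × g
RCF_min = 1.118 × 10⁻⁵ × 10 × (54090)² = 1.118 × 10⁻⁵ × 10 × 2,925,728,100 ≈ 327,096.4 × g
ΔRCF = 749,050.8 − 327,096.4 = 421,954.4

ΔRCF ≈ 422000 ×g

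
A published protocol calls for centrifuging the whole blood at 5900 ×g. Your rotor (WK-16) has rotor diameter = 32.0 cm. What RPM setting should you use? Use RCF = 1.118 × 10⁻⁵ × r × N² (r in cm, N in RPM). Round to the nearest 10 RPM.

≈ 5740 RPM

r = 32.0 / 2 = 16 cm
RCF = 1.118 × 10⁻⁵ × r × N²
5,900 = 1.118 × 10⁻⁵ × 16 × N²
N² = 5,900 / (17.888 × 10⁻⁵) = 32,983,005
N ≈ √32,983,005 ≈ 5,743.1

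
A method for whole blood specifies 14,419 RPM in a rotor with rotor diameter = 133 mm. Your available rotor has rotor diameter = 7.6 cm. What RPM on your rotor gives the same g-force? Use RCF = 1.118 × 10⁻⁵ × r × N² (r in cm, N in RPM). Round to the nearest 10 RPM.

≈ 19070 RPM

Original rotor: r = 133 mm / 2 = 66.5 mm = 6.65 cm
RCF_original = 1.118 × 10⁻⁵ × 6.65 × (14419)² = 1.118 × 10⁻⁵ × 6.65 × 207,907,561 ≈ 15,457.3 × g
Your rotor: r = 7.6 / 2 = 3.8 cm
15,457.3 = 1.118 × 10⁻⁵ × 3.8 × N²
N² = 15,457.3 / (4.2484 × 10⁻⁵) = 363,838,151
N ≈ √363,838,151 ≈ 19,074.5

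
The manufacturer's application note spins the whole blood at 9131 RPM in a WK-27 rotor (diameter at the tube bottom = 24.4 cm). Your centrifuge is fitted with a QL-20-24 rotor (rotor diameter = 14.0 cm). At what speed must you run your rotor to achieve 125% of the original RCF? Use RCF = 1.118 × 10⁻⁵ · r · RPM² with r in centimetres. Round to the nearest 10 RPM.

≈ 13480 RPM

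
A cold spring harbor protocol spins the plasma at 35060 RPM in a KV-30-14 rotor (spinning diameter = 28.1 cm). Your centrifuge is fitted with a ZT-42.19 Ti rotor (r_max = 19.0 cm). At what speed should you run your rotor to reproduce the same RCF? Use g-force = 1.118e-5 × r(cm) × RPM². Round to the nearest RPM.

≈ 30149 RPM

Original rotor: r = 28.1 / 2 = 14.05 cm
RCF = 1.118 × 10⁻⁵ × r × N²
RCF_original = 1.118 × 10⁻⁵ × 14.05 × (35060)² = 1.118 × 10⁻⁵ × 14.05 × 1,229,203,600 ≈ 193,082.1 × g
193,082.1 = 1.118 × 10⁻⁵ × 19 × N²
N² = 193,082.1 / (21.242 × 10⁻⁵) = 908,963,845
N ≈ √908,963,845 ≈ 30,149.0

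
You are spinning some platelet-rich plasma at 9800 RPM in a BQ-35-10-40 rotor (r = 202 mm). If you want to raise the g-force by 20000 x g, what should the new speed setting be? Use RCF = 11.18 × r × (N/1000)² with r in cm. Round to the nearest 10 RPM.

r = 202 mm = 20.2 cm
Current RCF = 11.18 × 20.2 × (9.8)² = 11.18 × 20.2 × 96.04 ≈ 21,689.3 × g
Target RCF = 21,689.3 + 20,000 = 41,689.3 × g
(N/1000)² = 41,689.3 / 225.836 = 184.5999
N = 1000 × √184.5999 ≈ 13,586.8

13590 RPM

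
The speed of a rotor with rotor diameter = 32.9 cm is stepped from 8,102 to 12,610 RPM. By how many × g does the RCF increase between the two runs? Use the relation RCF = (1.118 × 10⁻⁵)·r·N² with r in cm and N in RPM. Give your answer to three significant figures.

r = 32.9 / 2 = 16.45 cm
RCF₁ = 1.118 × 10⁻⁵ × 16.45 × (8102)² = 1.118 × 10⁻⁵ × 16.45 × 65,642,404 ≈ 12,072.4 × g
RCF₂ = 1.118 × 10⁻⁵ × 16.45 × (12610)² = 1.118 × 10⁻⁵ × 16.45 × 159,012,100 ≈ 29,244.1 × g
Increase = 29,244.1 − 12,072.4 = 17,171.7

≈ 17200 × g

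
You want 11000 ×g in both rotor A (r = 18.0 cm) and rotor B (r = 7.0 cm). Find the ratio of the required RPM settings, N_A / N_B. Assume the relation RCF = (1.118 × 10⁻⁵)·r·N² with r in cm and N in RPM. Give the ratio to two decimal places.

At fixed RCF, N ∝ 1/√r, so N_A/N_B = √(r_B/r_A) = √(7.0/18.0) = √0.388889 = 0.6236.

0.62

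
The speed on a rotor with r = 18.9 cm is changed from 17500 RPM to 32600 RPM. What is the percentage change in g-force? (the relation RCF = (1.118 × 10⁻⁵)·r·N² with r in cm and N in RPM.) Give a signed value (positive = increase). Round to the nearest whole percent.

+247%

RCF ∝ N², so the ratio is (32600/17500)² = (1.862857)² = 3.4702.
Change = 3.4702 − 1 = +2.4702 → +247.0%.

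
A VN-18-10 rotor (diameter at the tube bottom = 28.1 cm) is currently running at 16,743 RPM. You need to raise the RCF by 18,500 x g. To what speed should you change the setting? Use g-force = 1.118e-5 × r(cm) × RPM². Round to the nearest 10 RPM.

r = 28.1 / 2 = 14.05 cm
Current RCF = 1.118 × 10⁻⁵ × 14.05 × (16743)² = 1.118 × 10⁻⁵ × 14.05 × 280,328,049 ≈ 44,033.6 × g
Target RCF = 44,033.6 + 18,500 = 62,533.6 × g
N² = 62,533.6 / (15.7079 × 10⁻⁵) = 398,102,865
N ≈ √398,102,865 ≈ 19,952.5

≈ 19950 RPM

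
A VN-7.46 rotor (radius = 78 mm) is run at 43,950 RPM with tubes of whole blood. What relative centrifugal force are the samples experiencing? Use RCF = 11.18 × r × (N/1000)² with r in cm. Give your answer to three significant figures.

RCF ≈ 168000 × g

r = 78 mm = 7.8 cm
RCF = 11.18 × 7.8 × (43.95)² = 11.18 × 7.8 × 1,931.6025 ≈ 168,443.5 × g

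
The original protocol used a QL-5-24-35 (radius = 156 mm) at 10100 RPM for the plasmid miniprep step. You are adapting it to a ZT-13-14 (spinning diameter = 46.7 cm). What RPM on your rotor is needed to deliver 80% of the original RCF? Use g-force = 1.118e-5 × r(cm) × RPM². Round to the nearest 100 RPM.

Original rotor: r = 156 mm = 15.6 cm
RCF = 1.118 × 10⁻⁵ × r × N²
RCF_original = 1.118 × 10⁻⁵ × 15.6 × (10100)² = 1.118 × 10⁻⁵ × 15.6 × 102,010,000 ≈ 17,791.4 × g
Target RCF = 0.8 × 17,791.4 ≈ 14,233.1 × g
Your rotor: r = 46.7 / 2 = 23.35 cm
14,233.1 = 1.118 × 10⁻⁵ × 23.35 × N²
N² = 14,233.1 / (26.1053 × 10⁻⁵) = 54,521,879
N ≈ √54,521,879 ≈ 7,383.9

≈ 7400 RPM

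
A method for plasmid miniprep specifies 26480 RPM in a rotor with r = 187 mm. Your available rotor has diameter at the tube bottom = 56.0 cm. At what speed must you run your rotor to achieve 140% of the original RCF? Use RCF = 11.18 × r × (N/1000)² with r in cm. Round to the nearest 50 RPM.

Original rotor: r = 187 mm = 18.7 cm
RCF_original = 11.18 × 18.7 × (26.48)² = 11.18 × 18.7 × 701.1904 ≈ 146,595.1 × g
Target RCF = 1.4 × 146,595.1 ≈ 205,233.1 × g
Your rotor: r = 56.0 / 2 = 28 cm
205,233.1 = 11.18 × 28 × (N/1000)²
(N/1000)² = 205,233.1 / 313.04 = 655.613
N = 1000 × √655.613 ≈ 25,604.9

≈ 25600 RPM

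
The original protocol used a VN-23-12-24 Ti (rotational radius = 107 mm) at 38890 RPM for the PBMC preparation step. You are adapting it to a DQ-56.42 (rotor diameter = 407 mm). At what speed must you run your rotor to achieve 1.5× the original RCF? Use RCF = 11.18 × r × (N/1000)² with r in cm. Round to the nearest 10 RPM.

Original rotor: r = 107 mm = 10.7 cm
RCF = 11.18 × r × (N/1000)²
RCF_original = 11.18 × 10.7 × (38.89)² = 11.18 × 10.7 × 1,512.4321 ≈ 180,926.2 × g
Target RCF = 1.5 × 180,926.2 ≈ 271,389.3 × g
Your rotor: r = 407 mm / 2 = 203.5 mm = 20.35 cm
271,389.3 = 11.18 × 20.35 × (N/1000)²
(N/1000)² = 271,389.3 / 227.513 = 1192.852
N = 1000 × √1192.852 ≈ 34,537.7

34540 RPM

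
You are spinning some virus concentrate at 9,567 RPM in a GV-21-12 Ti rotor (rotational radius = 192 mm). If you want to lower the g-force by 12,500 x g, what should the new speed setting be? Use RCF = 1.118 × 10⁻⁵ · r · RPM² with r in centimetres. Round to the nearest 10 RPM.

r = 192 mm = 19.2 cm
Current RCF = 1.118 × 10⁻⁵ × 19.2 × (9567)² = 1.118 × 10⁻⁵ × 19.2 × 91,527,489 ≈ 19,646.9 × g
Target RCF = 19,646.9 − 12,500 = 7,146.9 × g
N² = 7,146.9 / (21.4656 × 10⁻⁵) = 33,294,667
N ≈ √33,294,667 ≈ 5,770.2

N₂ ≈ 5770 RPM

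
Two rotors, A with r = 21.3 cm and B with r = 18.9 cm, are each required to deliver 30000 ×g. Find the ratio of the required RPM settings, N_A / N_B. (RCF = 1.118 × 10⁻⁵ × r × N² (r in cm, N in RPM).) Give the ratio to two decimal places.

At fixed RCF, N ∝ 1/√r, so N_A/N_B = √(r_B/r_A) = √(18.9/21.3) = √0.887324 = 0.9420.

0.94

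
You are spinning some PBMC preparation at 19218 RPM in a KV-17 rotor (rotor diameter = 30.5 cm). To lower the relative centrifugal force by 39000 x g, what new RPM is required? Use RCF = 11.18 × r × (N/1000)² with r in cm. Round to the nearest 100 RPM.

≈ 11900 RPM

r = 30.5 / 2 = 15.25 cm
Current RCF = 11.18 × 15.25 × (19.218)² = 11.18 × 15.25 × 369.331524 ≈ 62,969.2 × g
Target RCF = 62,969.2 − 39,000 = 23,969.2 × g
(N/1000)² = 23,969.2 / 170.495 = 140.5859
N = 1000 × √140.5859 ≈ 11,856.9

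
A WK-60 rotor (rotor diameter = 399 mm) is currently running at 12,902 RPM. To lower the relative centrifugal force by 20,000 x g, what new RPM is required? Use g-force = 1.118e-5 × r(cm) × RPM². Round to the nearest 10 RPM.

8760 RPM

r = 399 mm / 2 = 199.5 mm = 19.95 cm
Current RCF = 1.118 × 10⁻⁵ × 19.95 × (12902)² = 1.118 × 10⁻⁵ × 19.95 × 166,461,604 ≈ 37,127.8 × g
Target RCF = 37,127.8 − 20,000 = 17,127.8 × g
N² = 17,127.8 / (22.3041 × 10⁻⁵) = 76,792,159
N ≈ √76,792,159 ≈ 8,763.1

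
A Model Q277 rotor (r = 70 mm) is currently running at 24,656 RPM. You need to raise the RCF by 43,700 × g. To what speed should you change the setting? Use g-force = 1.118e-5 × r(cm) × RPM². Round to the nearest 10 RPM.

34150 RPM

r = 70 mm = 7.0 cm
Current RCF = 1.118 × 10⁻⁵ × 7 × (24656)² = 1.118 × 10⁻⁵ × 7 × 607,918,336 ≈ 47,575.7 × g
Target RCF = 47,575.7 + 43,700 = 91,275.7 × g
N² = 91,275.7 / (7.826 × 10⁻⁵) = 1,166,313,570
N ≈ √1,166,313,570 ≈ 34,151.3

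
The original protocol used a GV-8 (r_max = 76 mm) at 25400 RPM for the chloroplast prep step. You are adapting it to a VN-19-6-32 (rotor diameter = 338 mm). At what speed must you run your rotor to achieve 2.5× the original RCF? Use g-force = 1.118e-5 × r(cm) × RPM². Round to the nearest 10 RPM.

26930 RPM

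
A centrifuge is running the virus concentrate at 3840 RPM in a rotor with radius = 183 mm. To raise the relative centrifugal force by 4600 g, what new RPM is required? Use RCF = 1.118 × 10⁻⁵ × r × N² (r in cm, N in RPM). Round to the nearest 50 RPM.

r = 183 mm = 18.3 cm
Current RCF = 1.118 × 10⁻⁵ × 18.3 × (3840)² = 1.118 × 10⁻⁵ × 18.3 × 14,745,600 ≈ 3,016.9 × g
Target RCF = 3,016.9 + 4,600 = 7,616.9 × g
N² = 7,616.9 / (20.4594 × 10⁻⁵) = 37,229,342
N ≈ √37,229,342 ≈ 6,101.6

N₂ ≈ 6100 RPM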